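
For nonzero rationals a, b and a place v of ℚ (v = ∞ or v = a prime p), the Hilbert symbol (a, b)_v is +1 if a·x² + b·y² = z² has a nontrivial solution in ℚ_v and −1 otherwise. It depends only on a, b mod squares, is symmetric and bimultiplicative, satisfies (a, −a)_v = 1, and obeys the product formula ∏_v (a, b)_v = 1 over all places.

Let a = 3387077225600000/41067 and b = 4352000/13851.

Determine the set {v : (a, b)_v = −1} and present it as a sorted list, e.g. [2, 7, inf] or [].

[2, 3, 23, 29]

(a, b) ≡ (190095, 3230) mod (ℚ^×)²; places V = {2, 3, 5, 13, 17, 19, 23, 29, ∞}.
(a,b)_13: α=-2, u≡4; β=0, v≡7 (mod 13); (4|13)=+1, (7|13)=-1; sign (−1)^0·+1^0·-1^-2 = +1.
(a,b)_19: α=1, u≡4; β=-1, v≡18 (mod 19); (4|19)=+1, (18|19)=-1; sign (−1)^1·+1^-1·-1^1 = +1.
(a,b)_29: α=1, u≡16; β=0, v≡8 (mod 29); (16|29)=+1, (8|29)=-1; sign (−1)^0·+1^0·-1^1 = -1.
(a,b)_23: α=1, u≡1; β=0, v≡11 (mod 23); (1|23)=+1, (11|23)=-1; sign (−1)^0·+1^0·-1^1 = -1.
(a,b)_∞: sgn(190095)=+, sgn(3230)=+, so +1.
(a,b)_5: α=5, u≡1; β=3, v≡1 (mod 5); (1|5)=+1, (1|5)=+1; sign (−1)^0·+1^3·+1^5 = +1.
(a,b)_2: α=10, β=11; u≡7, v≡7 (mod 8); ε(u)ε(v)=1·1, αω(v)=10·0, βω(u)=11·0; sum ≡ 1  ⇒  -1.
(a,b)_17: α=4, u≡9; β=1, v≡5 (mod 17); (9|17)=+1, (5|17)=-1; sign (−1)^0·+1^1·-1^4 = +1.
(a,b)_3: α=-5, u≡2; β=-6, v≡2 (mod 3); (2|3)=-1, (2|3)=-1; sign (−1)^0·-1^-6·-1^-5 = -1.
Ram(190095, 3230) = {2, 3, 23, 29}; no ℚ_2-point on the conic.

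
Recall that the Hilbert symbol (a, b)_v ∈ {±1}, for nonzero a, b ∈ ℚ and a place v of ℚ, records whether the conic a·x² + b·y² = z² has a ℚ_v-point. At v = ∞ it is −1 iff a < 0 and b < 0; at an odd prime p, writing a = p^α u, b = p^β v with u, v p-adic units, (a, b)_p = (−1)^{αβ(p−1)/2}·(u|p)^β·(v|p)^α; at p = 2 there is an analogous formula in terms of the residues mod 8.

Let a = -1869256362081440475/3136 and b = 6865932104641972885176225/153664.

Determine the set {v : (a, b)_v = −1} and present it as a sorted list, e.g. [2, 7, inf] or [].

Mod squares: a ≡ -236379, b ≡ 2001. Check v ∈ {∞, 2, 3, 5, 7, 11, 13, 19, 23, 29}.
v=23: a=23^2·(≡14), b=23^5·(≡1) mod 23; (14|23)=-1, (1|23)=+1; (−1)^{2·5·11}·(-1)^5·(+1)^2 = -1.
v=7: a=7^-2·(≡4), b=7^-4·(≡5) mod 7; (4|7)=+1, (5|7)=-1; (−1)^{-2·-4·3}·(+1)^-4·(-1)^-2 = +1.
v=∞: -236379 < 0 and 2001 > 0  ⇒  (a,b)_∞ = +1.
v=5: a=5^2·(≡1), b=5^2·(≡1) mod 5; (1|5)=+1, (1|5)=+1; (−1)^{2·2·2}·(+1)^2·(+1)^2 = +1.
v=2: v_2(a)=-6, v_2(b)=-6; units ≡ 5, 1 (mod 8); ε·ε+αω+βω = 0·0+-6·0+-6·1 ≡ 0  ⇒  (a,b)_2 = +1.
v=11: a=11^3·(≡4), b=11^4·(≡2) mod 11; (4|11)=+1, (2|11)=-1; (−1)^{3·4·5}·(+1)^4·(-1)^3 = -1.
v=13: a=13^3·(≡3), b=13^4·(≡10) mod 13; (3|13)=+1, (10|13)=+1; (−1)^{3·4·6}·(+1)^4·(+1)^3 = +1.
v=19: a=19^3·(≡5), b=19^4·(≡17) mod 19; (5|19)=+1, (17|19)=+1; (−1)^{3·4·9}·(+1)^4·(+1)^3 = +1.
v=3: a=3^5·(≡2), b=3^3·(≡1) mod 3; (2|3)=-1, (1|3)=+1; (−1)^{5·3·1}·(-1)^3·(+1)^5 = +1.
v=29: a=29^1·(≡11), b=29^1·(≡3) mod 29; (11|29)=-1, (3|29)=-1; (−1)^{1·1·14}·(-1)^1·(-1)^1 = +1.
Ram(-236379, 2001) = {11, 23}; no ℚ_11-point on the conic.

[11, 23]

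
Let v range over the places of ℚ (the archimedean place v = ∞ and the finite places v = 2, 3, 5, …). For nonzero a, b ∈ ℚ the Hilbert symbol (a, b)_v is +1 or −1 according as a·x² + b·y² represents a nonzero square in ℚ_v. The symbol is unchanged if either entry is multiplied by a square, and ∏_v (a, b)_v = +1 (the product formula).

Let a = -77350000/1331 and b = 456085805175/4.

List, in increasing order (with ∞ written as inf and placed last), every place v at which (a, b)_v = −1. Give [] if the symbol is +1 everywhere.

[2, 5, 7, 11, 13, 17]

(a, b) ≡ (-85085, 7) mod (ℚ^×)²; places V = {2, 3, 5, 7, 11, 13, 17, ∞}.
(a,b)_5: α=5, u≡3; β=2, v≡3 (mod 5); (3|5)=-1, (3|5)=-1; sign (−1)^0·-1^2·-1^5 = -1.
(a,b)_2: α=4, β=-2; u≡3, v≡7 (mod 8); ε(u)ε(v)=1·1, αω(v)=4·0, βω(u)=-2·1; sum ≡ 1  ⇒  -1.
(a,b)_17: α=1, u≡10; β=2, v≡11 (mod 17); (10|17)=-1, (11|17)=-1; sign (−1)^0·-1^2·-1^1 = -1.
(a,b)_7: α=1, u≡4; β=3, v≡1 (mod 7); (4|7)=+1, (1|7)=+1; sign (−1)^1·+1^3·+1^1 = -1.
(a,b)_3: α=0, u≡1; β=2, v≡1 (mod 3); (1|3)=+1, (1|3)=+1; sign (−1)^0·+1^2·+1^0 = +1.
(a,b)_13: α=1, u≡7; β=2, v≡8 (mod 13); (7|13)=-1, (8|13)=-1; sign (−1)^0·-1^2·-1^1 = -1.
(a,b)_∞: sgn(-85085)=−, sgn(7)=+, so +1.
(a,b)_11: α=-3, u≡9; β=2, v≡8 (mod 11); (9|11)=+1, (8|11)=-1; sign (−1)^0·+1^2·-1^-3 = -1.
|Ram(-85085, 7)| = 6, even; anisotropic at {2, 5, 7, 11, 13, 17}.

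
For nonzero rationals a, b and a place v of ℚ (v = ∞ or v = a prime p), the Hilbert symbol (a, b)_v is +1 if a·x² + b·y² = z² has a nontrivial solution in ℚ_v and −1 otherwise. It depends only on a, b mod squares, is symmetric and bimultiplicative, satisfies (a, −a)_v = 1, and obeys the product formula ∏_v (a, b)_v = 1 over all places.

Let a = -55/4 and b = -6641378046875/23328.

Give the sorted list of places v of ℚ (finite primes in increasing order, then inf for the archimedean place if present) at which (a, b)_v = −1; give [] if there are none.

[5, inf]

(a, b) ≡ (-55, -24310) mod (ℚ^×)²; places V = {2, 3, 5, 11, 13, 17, ∞}.
(a,b)_∞: sgn(-55)=−, sgn(-24310)=−, so -1.
(a,b)_5: α=1, u≡1; β=7, v≡2 (mod 5); (1|5)=+1, (2|5)=-1; sign (−1)^0·+1^7·-1^1 = -1.
(a,b)_3: α=0, u≡2; β=-6, v≡2 (mod 3); (2|3)=-1, (2|3)=-1; sign (−1)^0·-1^-6·-1^0 = +1.
(a,b)_11: α=1, u≡7; β=3, v≡3 (mod 11); (7|11)=-1, (3|11)=+1; sign (−1)^1·-1^3·+1^1 = +1.
(a,b)_2: α=-2, β=-5; u≡1, v≡5 (mod 8); ε(u)ε(v)=0·0, αω(v)=-2·1, βω(u)=-5·0; sum ≡ 0  ⇒  +1.
(a,b)_17: α=0, u≡16; β=3, v≡16 (mod 17); (16|17)=+1, (16|17)=+1; sign (−1)^0·+1^3·+1^0 = +1.
(a,b)_13: α=0, u≡9; β=1, v≡11 (mod 13); (9|13)=+1, (11|13)=-1; sign (−1)^0·+1^1·-1^0 = +1.
Ram(-55, -24310) = {5, ∞}; no ℚ_5-point on the conic.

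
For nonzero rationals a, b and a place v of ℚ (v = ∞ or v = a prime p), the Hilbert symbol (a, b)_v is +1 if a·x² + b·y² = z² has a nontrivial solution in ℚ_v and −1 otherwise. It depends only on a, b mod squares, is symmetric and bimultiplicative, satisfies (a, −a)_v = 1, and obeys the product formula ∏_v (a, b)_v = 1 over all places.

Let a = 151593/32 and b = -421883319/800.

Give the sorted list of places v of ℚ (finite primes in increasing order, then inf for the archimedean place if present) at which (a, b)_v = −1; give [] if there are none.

[3, 23]

(a, b) ≡ (1794, -78) mod (ℚ^×)²; places V = {2, 3, 5, 11, 13, 23, ∞}.
(a,b)_13: α=3, u≡5; β=3, v≡5 (mod 13); (5|13)=-1, (5|13)=-1; sign (−1)^0·-1^3·-1^3 = +1.
(a,b)_2: α=-5, β=-5; u≡1, v≡1 (mod 8); ε(u)ε(v)=0·0, αω(v)=-5·0, βω(u)=-5·0; sum ≡ 0  ⇒  +1.
(a,b)_11: α=0, u≡9; β=2, v≡8 (mod 11); (9|11)=+1, (8|11)=-1; sign (−1)^0·+1^2·-1^0 = +1.
(a,b)_23: α=1, u≡4; β=2, v≡11 (mod 23); (4|23)=+1, (11|23)=-1; sign (−1)^0·+1^2·-1^1 = -1.
(a,b)_5: α=0, u≡4; β=-2, v≡3 (mod 5); (4|5)=+1, (3|5)=-1; sign (−1)^0·+1^-2·-1^0 = +1.
(a,b)_3: α=1, u≡1; β=1, v≡1 (mod 3); (1|3)=+1, (1|3)=+1; sign (−1)^1·+1^1·+1^1 = -1.
(a,b)_∞: sgn(1794)=+, sgn(-78)=−, so +1.
Ram(1794, -78) = {3, 23}; no ℚ_3-point on the conic.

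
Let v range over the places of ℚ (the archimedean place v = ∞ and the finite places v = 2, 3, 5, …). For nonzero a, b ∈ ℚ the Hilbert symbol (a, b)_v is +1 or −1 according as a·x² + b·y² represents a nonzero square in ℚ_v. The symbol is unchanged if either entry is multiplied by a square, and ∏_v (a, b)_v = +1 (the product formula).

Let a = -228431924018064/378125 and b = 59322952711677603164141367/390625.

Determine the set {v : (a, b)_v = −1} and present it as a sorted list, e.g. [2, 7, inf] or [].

[2, 5, 19, 47]

(a, b) ≡ (-165205, 1927) mod (ℚ^×)²; places V = {2, 3, 5, 11, 13, 19, 37, 41, 47, ∞}.
(a,b)_41: α=2, u≡25; β=5, v≡6 (mod 41); (25|41)=+1, (6|41)=-1; sign (−1)^0·+1^5·-1^2 = +1.
(a,b)_11: α=-2, u≡3; β=0, v≡6 (mod 11); (3|11)=+1, (6|11)=-1; sign (−1)^0·+1^0·-1^-2 = +1.
(a,b)_37: α=1, u≡27; β=2, v≡28 (mod 37); (27|37)=+1, (28|37)=+1; sign (−1)^0·+1^2·+1^1 = +1.
(a,b)_47: α=1, u≡5; β=3, v≡31 (mod 47); (5|47)=-1, (31|47)=-1; sign (−1)^1·-1^3·-1^1 = -1.
(a,b)_3: α=2, u≡2; β=10, v≡1 (mod 3); (2|3)=-1, (1|3)=+1; sign (−1)^0·-1^10·+1^2 = +1.
(a,b)_19: α=1, u≡5; β=2, v≡15 (mod 19); (5|19)=+1, (15|19)=-1; sign (−1)^0·+1^2·-1^1 = -1.
(a,b)_13: α=4, u≡1; β=2, v≡12 (mod 13); (1|13)=+1, (12|13)=+1; sign (−1)^0·+1^2·+1^4 = +1.
(a,b)_2: α=4, β=0; u≡3, v≡7 (mod 8); ε(u)ε(v)=1·1, αω(v)=4·0, βω(u)=0·1; sum ≡ 1  ⇒  -1.
(a,b)_5: α=-5, u≡1; β=-8, v≡2 (mod 5); (1|5)=+1, (2|5)=-1; sign (−1)^0·+1^-8·-1^-5 = -1.
(a,b)_∞: sgn(-165205)=−, sgn(1927)=+, so +1.
(-165205, 1927 / ℚ) ramifies at {2, 5, 19, 47}: a division algebra.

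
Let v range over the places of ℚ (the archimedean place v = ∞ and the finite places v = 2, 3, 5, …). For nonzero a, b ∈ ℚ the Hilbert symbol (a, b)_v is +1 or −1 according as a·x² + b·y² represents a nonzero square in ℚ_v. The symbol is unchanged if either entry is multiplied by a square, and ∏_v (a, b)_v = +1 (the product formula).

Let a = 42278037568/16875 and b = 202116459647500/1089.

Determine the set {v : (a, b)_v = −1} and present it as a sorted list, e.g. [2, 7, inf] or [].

[2, 13, 37, 43]

Mod squares: a ≡ 1178931, b ≡ 19. Check v ∈ {∞, 2, 3, 5, 11, 13, 19, 37, 41, 43}.
v=∞: 1178931 > 0 and 19 > 0  ⇒  (a,b)_∞ = +1.
v=13: a=13^1·(≡10), b=13^0·(≡6) mod 13; (10|13)=+1, (6|13)=-1; (−1)^{1·0·6}·(+1)^0·(-1)^1 = -1.
v=43: a=43^1·(≡27), b=43^2·(≡30) mod 43; (27|43)=-1, (30|43)=-1; (−1)^{1·2·21}·(-1)^2·(-1)^1 = -1.
v=19: a=19^1·(≡3), b=19^1·(≡4) mod 19; (3|19)=-1, (4|19)=+1; (−1)^{1·1·9}·(-1)^1·(+1)^1 = +1.
v=11: a=11^0·(≡8), b=11^-2·(≡10) mod 11; (8|11)=-1, (10|11)=-1; (−1)^{0·-2·5}·(-1)^-2·(-1)^0 = +1.
v=37: a=37^1·(≡29), b=37^2·(≡8) mod 37; (29|37)=-1, (8|37)=-1; (−1)^{1·2·18}·(-1)^2·(-1)^1 = -1.
v=41: a=41^2·(≡6), b=41^2·(≡22) mod 41; (6|41)=-1, (22|41)=-1; (−1)^{2·2·20}·(-1)^2·(-1)^2 = +1.
v=3: a=3^-3·(≡1), b=3^-2·(≡1) mod 3; (1|3)=+1, (1|3)=+1; (−1)^{-3·-2·1}·(+1)^-2·(+1)^-3 = +1.
v=5: a=5^-4·(≡4), b=5^4·(≡4) mod 5; (4|5)=+1, (4|5)=+1; (−1)^{-4·4·2}·(+1)^4·(+1)^-4 = +1.
v=2: v_2(a)=6, v_2(b)=2; units ≡ 3, 3 (mod 8); ε·ε+αω+βω = 1·1+6·1+2·1 ≡ 1  ⇒  (a,b)_2 = -1.
(1178931, 19 / ℚ) ramifies at {2, 13, 37, 43}: a division algebra.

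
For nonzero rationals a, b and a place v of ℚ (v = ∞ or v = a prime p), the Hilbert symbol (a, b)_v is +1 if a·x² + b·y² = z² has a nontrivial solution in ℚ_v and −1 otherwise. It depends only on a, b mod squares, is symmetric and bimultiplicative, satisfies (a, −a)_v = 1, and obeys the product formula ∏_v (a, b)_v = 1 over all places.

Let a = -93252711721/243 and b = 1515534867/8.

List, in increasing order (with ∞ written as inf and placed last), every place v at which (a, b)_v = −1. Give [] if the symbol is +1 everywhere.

(a, b) ≡ (-806403, 84854) mod (ℚ^×)²; places V = {2, 3, 7, 11, 13, 19, 23, 29, 31, ∞}.
(a,b)_∞: sgn(-806403)=−, sgn(84854)=+, so +1.
(a,b)_3: α=-5, u≡2; β=6, v≡2 (mod 3); (2|3)=-1, (2|3)=-1; sign (−1)^0·-1^6·-1^-5 = -1.
(a,b)_23: α=1, u≡22; β=0, v≡21 (mod 23); (22|23)=-1, (21|23)=-1; sign (−1)^0·-1^0·-1^1 = -1.
(a,b)_31: α=3, u≡26; β=0, v≡2 (mod 31); (26|31)=-1, (2|31)=+1; sign (−1)^0·-1^0·+1^3 = +1.
(a,b)_13: α=1, u≡2; β=0, v≡10 (mod 13); (2|13)=-1, (10|13)=+1; sign (−1)^0·-1^0·+1^1 = +1.
(a,b)_19: α=2, u≡3; β=1, v≡6 (mod 19); (3|19)=-1, (6|19)=+1; sign (−1)^0·-1^1·+1^2 = -1.
(a,b)_29: α=1, u≡23; β=1, v≡14 (mod 29); (23|29)=+1, (14|29)=-1; sign (−1)^0·+1^1·-1^1 = -1.
(a,b)_7: α=0, u≡4; β=3, v≡6 (mod 7); (4|7)=+1, (6|7)=-1; sign (−1)^0·+1^3·-1^0 = +1.
(a,b)_11: α=0, u≡7; β=1, v≡9 (mod 11); (7|11)=-1, (9|11)=+1; sign (−1)^0·-1^1·+1^0 = -1.
(a,b)_2: α=0, β=-3; u≡5, v≡3 (mod 8); ε(u)ε(v)=0·1, αω(v)=0·1, βω(u)=-3·1; sum ≡ 1  ⇒  -1.
(-806403, 84854 / ℚ) ramifies at {2, 3, 11, 19, 23, 29}: a division algebra.

[2, 3, 11, 19, 23, 29]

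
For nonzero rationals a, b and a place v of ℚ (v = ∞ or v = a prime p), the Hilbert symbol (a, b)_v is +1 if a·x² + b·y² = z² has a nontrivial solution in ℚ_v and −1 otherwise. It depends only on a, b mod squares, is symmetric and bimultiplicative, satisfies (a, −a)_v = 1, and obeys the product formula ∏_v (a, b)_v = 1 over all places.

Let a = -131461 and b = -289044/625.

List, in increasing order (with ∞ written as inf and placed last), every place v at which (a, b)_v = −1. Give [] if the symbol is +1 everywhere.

(a, b) ≡ (-131461, -8029) mod (ℚ^×)²; places V = {2, 3, 5, 7, 11, 17, 19, 31, 37, ∞}.
(a,b)_31: α=0, u≡10; β=1, v≡20 (mod 31); (10|31)=+1, (20|31)=+1; sign (−1)^0·+1^1·+1^0 = +1.
(a,b)_5: α=0, u≡4; β=-4, v≡1 (mod 5); (4|5)=+1, (1|5)=+1; sign (−1)^0·+1^-4·+1^0 = +1.
(a,b)_3: α=0, u≡2; β=2, v≡2 (mod 3); (2|3)=-1, (2|3)=-1; sign (−1)^0·-1^2·-1^0 = +1.
(a,b)_∞: sgn(-131461)=−, sgn(-8029)=−, so -1.
(a,b)_17: α=1, u≡2; β=0, v≡11 (mod 17); (2|17)=+1, (11|17)=-1; sign (−1)^0·+1^0·-1^1 = -1.
(a,b)_7: α=0, u≡6; β=1, v≡4 (mod 7); (6|7)=-1, (4|7)=+1; sign (−1)^0·-1^1·+1^0 = -1.
(a,b)_2: α=0, β=2; u≡3, v≡3 (mod 8); ε(u)ε(v)=1·1, αω(v)=0·1, βω(u)=2·1; sum ≡ 1  ⇒  -1.
(a,b)_37: α=1, u≡36; β=1, v≡29 (mod 37); (36|37)=+1, (29|37)=-1; sign (−1)^0·+1^1·-1^1 = -1.
(a,b)_11: α=1, u≡6; β=0, v≡4 (mod 11); (6|11)=-1, (4|11)=+1; sign (−1)^0·-1^0·+1^1 = +1.
(a,b)_19: α=1, u≡16; β=0, v≡8 (mod 19); (16|19)=+1, (8|19)=-1; sign (−1)^0·+1^0·-1^1 = -1.
(-131461, -8029 / ℚ) ramifies at {2, 7, 17, 19, 37, ∞}: a division algebra.

[2, 7, 17, 19, 37, inf]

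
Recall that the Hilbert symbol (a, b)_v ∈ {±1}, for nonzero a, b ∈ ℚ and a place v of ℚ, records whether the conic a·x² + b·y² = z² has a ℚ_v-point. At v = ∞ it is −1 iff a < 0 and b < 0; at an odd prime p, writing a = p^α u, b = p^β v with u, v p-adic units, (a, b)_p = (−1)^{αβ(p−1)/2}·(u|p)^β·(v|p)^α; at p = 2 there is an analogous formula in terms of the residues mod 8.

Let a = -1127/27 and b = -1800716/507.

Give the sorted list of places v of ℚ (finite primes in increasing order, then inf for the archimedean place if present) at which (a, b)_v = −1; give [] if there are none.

Mod squares: a ≡ -69, b ≡ -2553. Check v ∈ {∞, 2, 3, 7, 13, 23, 37}.
v=∞: -69 < 0 and -2553 < 0  ⇒  (a,b)_∞ = -1.
v=13: a=13^0·(≡4), b=13^-2·(≡6) mod 13; (4|13)=+1, (6|13)=-1; (−1)^{0·-2·6}·(+1)^-2·(-1)^0 = +1.
v=7: a=7^2·(≡2), b=7^0·(≡2) mod 7; (2|7)=+1, (2|7)=+1; (−1)^{2·0·3}·(+1)^0·(+1)^2 = +1.
v=37: a=37^0·(≡35), b=37^1·(≡18) mod 37; (35|37)=-1, (18|37)=-1; (−1)^{0·1·18}·(-1)^1·(-1)^0 = -1.
v=2: v_2(a)=0, v_2(b)=2; units ≡ 3, 7 (mod 8); ε·ε+αω+βω = 1·1+0·0+2·1 ≡ 1  ⇒  (a,b)_2 = -1.
v=23: a=23^1·(≡5), b=23^3·(≡13) mod 23; (5|23)=-1, (13|23)=+1; (−1)^{1·3·11}·(-1)^3·(+1)^1 = +1.
v=3: a=3^-3·(≡1), b=3^-1·(≡1) mod 3; (1|3)=+1, (1|3)=+1; (−1)^{-3·-1·1}·(+1)^-1·(+1)^-3 = -1.
|Ram(-69, -2553)| = 4, even; anisotropic at {2, 3, 37, ∞}.

[2, 3, 37, inf]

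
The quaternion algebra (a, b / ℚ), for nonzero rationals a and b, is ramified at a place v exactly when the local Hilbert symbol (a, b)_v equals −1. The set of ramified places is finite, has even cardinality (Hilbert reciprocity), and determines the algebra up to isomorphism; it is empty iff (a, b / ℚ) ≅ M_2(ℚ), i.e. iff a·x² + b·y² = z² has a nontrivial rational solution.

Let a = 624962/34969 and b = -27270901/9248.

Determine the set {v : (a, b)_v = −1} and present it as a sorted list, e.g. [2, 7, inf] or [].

Mod squares: a ≡ 2, b ≡ -602. Check v ∈ {∞, 2, 7, 11, 13, 17, 43}.
v=13: a=13^2·(≡7), b=13^0·(≡1) mod 13; (7|13)=-1, (1|13)=+1; (−1)^{2·0·6}·(-1)^0·(+1)^2 = +1.
v=17: a=17^-2·(≡4), b=17^-2·(≡14) mod 17; (4|17)=+1, (14|17)=-1; (−1)^{-2·-2·8}·(+1)^-2·(-1)^-2 = +1.
v=43: a=43^2·(≡8), b=43^3·(≡29) mod 43; (8|43)=-1, (29|43)=-1; (−1)^{2·3·21}·(-1)^3·(-1)^2 = -1.
v=2: v_2(a)=1, v_2(b)=-5; units ≡ 1, 3 (mod 8); ε·ε+αω+βω = 0·1+1·1+-5·0 ≡ 1  ⇒  (a,b)_2 = -1.
v=11: a=11^-2·(≡10), b=11^0·(≡3) mod 11; (10|11)=-1, (3|11)=+1; (−1)^{-2·0·5}·(-1)^0·(+1)^-2 = +1.
v=7: a=7^0·(≡4), b=7^3·(≡6) mod 7; (4|7)=+1, (6|7)=-1; (−1)^{0·3·3}·(+1)^3·(-1)^0 = +1.
v=∞: 2 > 0 and -602 < 0  ⇒  (a,b)_∞ = +1.
Ram(2, -602) = {2, 43}; no ℚ_2-point on the conic.

[2, 43]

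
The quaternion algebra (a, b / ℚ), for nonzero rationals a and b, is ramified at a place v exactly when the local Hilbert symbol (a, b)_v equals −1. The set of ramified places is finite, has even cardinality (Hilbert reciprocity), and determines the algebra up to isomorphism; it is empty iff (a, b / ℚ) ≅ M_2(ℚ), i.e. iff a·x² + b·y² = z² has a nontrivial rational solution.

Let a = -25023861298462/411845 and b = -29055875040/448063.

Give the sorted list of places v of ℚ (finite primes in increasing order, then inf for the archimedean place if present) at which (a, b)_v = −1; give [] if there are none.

[2, 5, 7, 13, 19, inf]

(a, b) ≡ (-41990, -3570) mod (ℚ^×)²; places V = {2, 3, 5, 7, 11, 13, 17, 19, 23, 37, 41, ∞}.
(a,b)_23: α=0, u≡12; β=-2, v≡16 (mod 23); (12|23)=+1, (16|23)=+1; sign (−1)^0·+1^-2·+1^0 = +1.
(a,b)_3: α=0, u≡1; β=3, v≡1 (mod 3); (1|3)=+1, (1|3)=+1; sign (−1)^0·+1^3·+1^0 = +1.
(a,b)_7: α=-2, u≡6; β=-1, v≡4 (mod 7); (6|7)=-1, (4|7)=+1; sign (−1)^0·-1^-1·+1^-2 = -1.
(a,b)_11: α=0, u≡8; β=-2, v≡4 (mod 11); (8|11)=-1, (4|11)=+1; sign (−1)^0·-1^-2·+1^0 = +1.
(a,b)_5: α=-1, u≡2; β=1, v≡4 (mod 5); (2|5)=-1, (4|5)=+1; sign (−1)^0·-1^1·+1^-1 = -1.
(a,b)_13: α=5, u≡11; β=0, v≡11 (mod 13); (11|13)=-1, (11|13)=-1; sign (−1)^0·-1^0·-1^5 = -1.
(a,b)_17: α=3, u≡10; β=3, v≡3 (mod 17); (10|17)=-1, (3|17)=-1; sign (−1)^0·-1^3·-1^3 = +1.
(a,b)_19: α=3, u≡15; β=0, v≡15 (mod 19); (15|19)=-1, (15|19)=-1; sign (−1)^0·-1^0·-1^3 = -1.
(a,b)_41: α=-2, u≡12; β=0, v≡30 (mod 41); (12|41)=-1, (30|41)=-1; sign (−1)^0·-1^0·-1^-2 = +1.
(a,b)_2: α=1, β=5; u≡5, v≡7 (mod 8); ε(u)ε(v)=0·1, αω(v)=1·0, βω(u)=5·1; sum ≡ 1  ⇒  -1.
(a,b)_∞: sgn(-41990)=−, sgn(-3570)=−, so -1.
(a,b)_37: α=0, u≡2; β=2, v≡5 (mod 37); (2|37)=-1, (5|37)=-1; sign (−1)^0·-1^2·-1^0 = +1.
|Ram(-41990, -3570)| = 6, even; anisotropic at {2, 5, 7, 13, 19, ∞}.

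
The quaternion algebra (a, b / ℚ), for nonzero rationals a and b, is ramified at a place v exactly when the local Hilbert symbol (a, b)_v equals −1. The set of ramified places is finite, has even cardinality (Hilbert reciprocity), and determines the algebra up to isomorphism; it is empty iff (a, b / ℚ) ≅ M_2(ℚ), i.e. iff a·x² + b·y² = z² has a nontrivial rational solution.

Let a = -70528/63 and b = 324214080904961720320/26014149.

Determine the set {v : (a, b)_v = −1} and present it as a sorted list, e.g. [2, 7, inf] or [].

[2, 3]

(a, b) ≡ (-7714, 57855) mod (ℚ^×)²; places V = {2, 3, 5, 7, 19, 29, 53, ∞}.
(a,b)_7: α=-1, u≡2; β=-3, v≡3 (mod 7); (2|7)=+1, (3|7)=-1; sign (−1)^1·+1^-3·-1^-1 = +1.
(a,b)_29: α=1, u≡24; β=3, v≡4 (mod 29); (24|29)=+1, (4|29)=+1; sign (−1)^0·+1^3·+1^1 = +1.
(a,b)_3: α=-2, u≡2; β=-3, v≡1 (mod 3); (2|3)=-1, (1|3)=+1; sign (−1)^0·-1^-3·+1^-2 = -1.
(a,b)_2: α=7, β=30; u≡7, v≡7 (mod 8); ε(u)ε(v)=1·1, αω(v)=7·0, βω(u)=30·0; sum ≡ 1  ⇒  -1.
(a,b)_19: α=1, u≡2; β=5, v≡1 (mod 19); (2|19)=-1, (1|19)=+1; sign (−1)^1·-1^5·+1^1 = +1.
(a,b)_∞: sgn(-7714)=−, sgn(57855)=+, so +1.
(a,b)_5: α=0, u≡4; β=1, v≡1 (mod 5); (4|5)=+1, (1|5)=+1; sign (−1)^0·+1^1·+1^0 = +1.
(a,b)_53: α=0, u≡28; β=-2, v≡5 (mod 53); (28|53)=+1, (5|53)=-1; sign (−1)^0·+1^-2·-1^0 = +1.
|Ram(-7714, 57855)| = 2, even; anisotropic at {2, 3}.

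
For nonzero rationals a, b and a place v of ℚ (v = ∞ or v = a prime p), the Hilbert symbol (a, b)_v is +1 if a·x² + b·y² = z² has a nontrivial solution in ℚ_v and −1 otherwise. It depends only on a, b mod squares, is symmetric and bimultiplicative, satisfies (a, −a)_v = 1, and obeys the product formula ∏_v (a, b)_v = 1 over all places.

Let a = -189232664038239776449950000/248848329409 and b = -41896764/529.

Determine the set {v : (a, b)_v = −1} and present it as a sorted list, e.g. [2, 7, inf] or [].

[13, inf]

(a, b) ≡ (-13195, -2639) mod (ℚ^×)²; places V = {2, 3, 5, 7, 13, 23, 29, 41, ∞}.
(a,b)_41: α=-2, u≡19; β=0, v≡3 (mod 41); (19|41)=-1, (3|41)=-1; sign (−1)^0·-1^0·-1^-2 = +1.
(a,b)_5: α=5, u≡4; β=0, v≡4 (mod 5); (4|5)=+1, (4|5)=+1; sign (−1)^0·+1^0·+1^5 = +1.
(a,b)_29: α=3, u≡9; β=1, v≡5 (mod 29); (9|29)=+1, (5|29)=+1; sign (−1)^0·+1^1·+1^3 = +1.
(a,b)_3: α=6, u≡2; β=4, v≡1 (mod 3); (2|3)=-1, (1|3)=+1; sign (−1)^0·-1^4·+1^6 = +1.
(a,b)_7: α=13, u≡6; β=3, v≡4 (mod 7); (6|7)=-1, (4|7)=+1; sign (−1)^1·-1^3·+1^13 = +1.
(a,b)_2: α=4, β=2; u≡5, v≡1 (mod 8); ε(u)ε(v)=0·0, αω(v)=4·0, βω(u)=2·1; sum ≡ 0  ⇒  +1.
(a,b)_13: α=3, u≡3; β=1, v≡6 (mod 13); (3|13)=+1, (6|13)=-1; sign (−1)^0·+1^1·-1^3 = -1.
(a,b)_23: α=-6, u≡14; β=-2, v≡13 (mod 23); (14|23)=-1, (13|23)=+1; sign (−1)^0·-1^-2·+1^-6 = +1.
(a,b)_∞: sgn(-13195)=−, sgn(-2639)=−, so -1.
(-13195, -2639 / ℚ) ramifies at {13, ∞}: a division algebra.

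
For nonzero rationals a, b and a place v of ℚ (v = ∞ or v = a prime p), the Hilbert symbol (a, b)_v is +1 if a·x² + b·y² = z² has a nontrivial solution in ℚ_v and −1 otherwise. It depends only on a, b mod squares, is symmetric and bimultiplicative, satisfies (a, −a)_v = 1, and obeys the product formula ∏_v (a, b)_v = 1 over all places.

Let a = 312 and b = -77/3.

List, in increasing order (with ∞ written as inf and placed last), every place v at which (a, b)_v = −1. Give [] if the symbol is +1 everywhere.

Mod squares: a ≡ 78, b ≡ -231. Check v ∈ {∞, 2, 3, 7, 11, 13}.
v=7: a=7^0·(≡4), b=7^1·(≡1) mod 7; (4|7)=+1, (1|7)=+1; (−1)^{0·1·3}·(+1)^1·(+1)^0 = +1.
v=13: a=13^1·(≡11), b=13^0·(≡9) mod 13; (11|13)=-1, (9|13)=+1; (−1)^{1·0·6}·(-1)^0·(+1)^1 = +1.
v=∞: 78 > 0 and -231 < 0  ⇒  (a,b)_∞ = +1.
v=2: v_2(a)=3, v_2(b)=0; units ≡ 7, 1 (mod 8); ε·ε+αω+βω = 1·0+3·0+0·0 ≡ 0  ⇒  (a,b)_2 = +1.
v=11: a=11^0·(≡4), b=11^1·(≡5) mod 11; (4|11)=+1, (5|11)=+1; (−1)^{0·1·5}·(+1)^1·(+1)^0 = +1.
v=3: a=3^1·(≡2), b=3^-1·(≡1) mod 3; (2|3)=-1, (1|3)=+1; (−1)^{1·-1·1}·(-1)^-1·(+1)^1 = +1.
Every local symbol is +1, so the conic 78·x² + -231·y² = z² has ℚ_v-points for all v and hence a ℚ-point; (a, b / ℚ) ≅ M_2(ℚ).

[]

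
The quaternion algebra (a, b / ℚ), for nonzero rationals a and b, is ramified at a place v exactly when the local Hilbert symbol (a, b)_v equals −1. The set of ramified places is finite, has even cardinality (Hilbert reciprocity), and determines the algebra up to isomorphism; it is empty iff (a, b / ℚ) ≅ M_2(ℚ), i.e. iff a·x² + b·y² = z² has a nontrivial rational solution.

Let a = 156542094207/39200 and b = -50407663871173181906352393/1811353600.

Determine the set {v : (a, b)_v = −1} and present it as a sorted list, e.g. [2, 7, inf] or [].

Mod squares: a ≡ 90206, b ≡ -17. Check v ∈ {∞, 2, 3, 5, 7, 11, 17, 19, 23, 37, 53}.
v=∞: 90206 > 0 and -17 < 0  ⇒  (a,b)_∞ = +1.
v=3: a=3^8·(≡2), b=3^16·(≡1) mod 3; (2|3)=-1, (1|3)=+1; (−1)^{8·16·1}·(-1)^16·(+1)^8 = +1.
v=17: a=17^0·(≡2), b=17^1·(≡8) mod 17; (2|17)=+1, (8|17)=+1; (−1)^{0·1·8}·(+1)^1·(+1)^0 = +1.
v=37: a=37^1·(≡28), b=37^2·(≡13) mod 37; (28|37)=+1, (13|37)=-1; (−1)^{1·2·18}·(+1)^2·(-1)^1 = -1.
v=7: a=7^-2·(≡1), b=7^-2·(≡2) mod 7; (1|7)=+1, (2|7)=+1; (−1)^{-2·-2·3}·(+1)^-2·(+1)^-2 = +1.
v=53: a=53^1·(≡1), b=53^2·(≡25) mod 53; (1|53)=+1, (25|53)=+1; (−1)^{1·2·26}·(+1)^2·(+1)^1 = +1.
v=11: a=11^0·(≡10), b=11^2·(≡3) mod 11; (10|11)=-1, (3|11)=+1; (−1)^{0·2·5}·(-1)^2·(+1)^0 = +1.
v=5: a=5^-2·(≡4), b=5^-2·(≡3) mod 5; (4|5)=+1, (3|5)=-1; (−1)^{-2·-2·2}·(+1)^-2·(-1)^-2 = +1.
v=19: a=19^0·(≡18), b=19^-2·(≡3) mod 19; (18|19)=-1, (3|19)=-1; (−1)^{0·-2·9}·(-1)^-2·(-1)^0 = +1.
v=2: v_2(a)=-5, v_2(b)=-12; units ≡ 7, 7 (mod 8); ε·ε+αω+βω = 1·1+-5·0+-12·0 ≡ 1  ⇒  (a,b)_2 = -1.
v=23: a=23^3·(≡16), b=23^6·(≡13) mod 23; (16|23)=+1, (13|23)=+1; (−1)^{3·6·11}·(+1)^6·(+1)^3 = +1.
Ram(90206, -17) = {2, 37}; no ℚ_2-point on the conic.

[2, 37]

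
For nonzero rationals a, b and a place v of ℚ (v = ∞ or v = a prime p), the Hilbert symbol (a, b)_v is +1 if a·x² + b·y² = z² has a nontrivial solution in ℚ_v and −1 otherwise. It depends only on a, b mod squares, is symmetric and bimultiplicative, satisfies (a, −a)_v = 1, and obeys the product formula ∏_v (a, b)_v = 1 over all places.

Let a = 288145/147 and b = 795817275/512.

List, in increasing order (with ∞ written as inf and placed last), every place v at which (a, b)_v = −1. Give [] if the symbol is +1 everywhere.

[3, 5]

(a, b) ≡ (5115, 75702) mod (ℚ^×)²; places V = {2, 3, 5, 7, 11, 13, 29, 31, 37, ∞}.
(a,b)_11: α=1, u≡1; β=1, v≡6 (mod 11); (1|11)=+1, (6|11)=-1; sign (−1)^1·+1^1·-1^1 = +1.
(a,b)_∞: sgn(5115)=+, sgn(75702)=+, so +1.
(a,b)_13: α=2, u≡7; β=0, v≡9 (mod 13); (7|13)=-1, (9|13)=+1; sign (−1)^0·-1^0·+1^2 = +1.
(a,b)_37: α=0, u≡11; β=1, v≡1 (mod 37); (11|37)=+1, (1|37)=+1; sign (−1)^0·+1^1·+1^0 = +1.
(a,b)_5: α=1, u≡2; β=2, v≡3 (mod 5); (2|5)=-1, (3|5)=-1; sign (−1)^0·-1^2·-1^1 = -1.
(a,b)_2: α=0, β=-9; u≡3, v≡3 (mod 8); ε(u)ε(v)=1·1, αω(v)=0·1, βω(u)=-9·1; sum ≡ 0  ⇒  +1.
(a,b)_29: α=0, u≡15; β=2, v≡14 (mod 29); (15|29)=-1, (14|29)=-1; sign (−1)^0·-1^2·-1^0 = +1.
(a,b)_31: α=1, u≡20; β=1, v≡13 (mod 31); (20|31)=+1, (13|31)=-1; sign (−1)^1·+1^1·-1^1 = +1.
(a,b)_7: α=-2, u≡6; β=0, v≡1 (mod 7); (6|7)=-1, (1|7)=+1; sign (−1)^0·-1^0·+1^-2 = +1.
(a,b)_3: α=-1, u≡1; β=1, v≡1 (mod 3); (1|3)=+1, (1|3)=+1; sign (−1)^1·+1^1·+1^-1 = -1.
Ram(5115, 75702) = {3, 5}; no ℚ_3-point on the conic.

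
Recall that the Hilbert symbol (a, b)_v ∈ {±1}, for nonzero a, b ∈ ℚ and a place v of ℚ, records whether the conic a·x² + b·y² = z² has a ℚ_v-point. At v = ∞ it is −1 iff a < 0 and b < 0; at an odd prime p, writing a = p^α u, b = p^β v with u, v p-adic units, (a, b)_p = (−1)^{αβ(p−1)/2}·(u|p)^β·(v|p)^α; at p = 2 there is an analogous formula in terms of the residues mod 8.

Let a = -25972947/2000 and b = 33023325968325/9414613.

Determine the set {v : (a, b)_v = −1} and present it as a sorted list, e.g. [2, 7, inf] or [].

[3, 13]

Mod squares: a ≡ -15015, b ≡ 1001. Check v ∈ {∞, 2, 3, 5, 7, 11, 13, 23, 31, 37}.
v=∞: -15015 < 0 and 1001 > 0  ⇒  (a,b)_∞ = +1.
v=5: a=5^-3·(≡3), b=5^2·(≡1) mod 5; (3|5)=-1, (1|5)=+1; (−1)^{-3·2·2}·(-1)^2·(+1)^-3 = +1.
v=3: a=3^3·(≡2), b=3^10·(≡2) mod 3; (2|3)=-1, (2|3)=-1; (−1)^{3·10·1}·(-1)^10·(-1)^3 = -1.
v=31: a=31^2·(≡10), b=31^0·(≡2) mod 31; (10|31)=+1, (2|31)=+1; (−1)^{2·0·15}·(+1)^0·(+1)^2 = +1.
v=7: a=7^1·(≡4), b=7^5·(≡6) mod 7; (4|7)=+1, (6|7)=-1; (−1)^{1·5·3}·(+1)^5·(-1)^1 = +1.
v=37: a=37^0·(≡27), b=37^-2·(≡13) mod 37; (27|37)=+1, (13|37)=-1; (−1)^{0·-2·18}·(+1)^-2·(-1)^0 = +1.
v=11: a=11^1·(≡8), b=11^3·(≡3) mod 11; (8|11)=-1, (3|11)=+1; (−1)^{1·3·5}·(-1)^3·(+1)^1 = +1.
v=2: v_2(a)=-4, v_2(b)=0; units ≡ 1, 1 (mod 8); ε·ε+αω+βω = 0·0+-4·0+0·0 ≡ 0  ⇒  (a,b)_2 = +1.
v=23: a=23^0·(≡13), b=23^-2·(≡16) mod 23; (13|23)=+1, (16|23)=+1; (−1)^{0·-2·11}·(+1)^-2·(+1)^0 = +1.
v=13: a=13^1·(≡7), b=13^-1·(≡3) mod 13; (7|13)=-1, (3|13)=+1; (−1)^{1·-1·6}·(-1)^-1·(+1)^1 = -1.
(-15015, 1001 / ℚ) ramifies at {3, 13}: a division algebra.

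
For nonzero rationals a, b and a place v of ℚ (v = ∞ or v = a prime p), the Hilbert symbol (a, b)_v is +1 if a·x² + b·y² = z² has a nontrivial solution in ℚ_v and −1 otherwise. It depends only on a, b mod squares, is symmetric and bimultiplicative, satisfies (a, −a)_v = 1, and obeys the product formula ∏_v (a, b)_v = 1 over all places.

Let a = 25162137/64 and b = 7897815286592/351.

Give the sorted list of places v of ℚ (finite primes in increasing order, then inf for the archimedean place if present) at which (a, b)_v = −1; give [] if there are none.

[3, 13]

Mod squares: a ≡ 57057, b ≡ 3003. Check v ∈ {∞, 2, 3, 7, 11, 13, 19, 43}.
v=11: a=11^1·(≡8), b=11^1·(≡4) mod 11; (8|11)=-1, (4|11)=+1; (−1)^{1·1·5}·(-1)^1·(+1)^1 = +1.
v=7: a=7^3·(≡6), b=7^5·(≡2) mod 7; (6|7)=-1, (2|7)=+1; (−1)^{3·5·3}·(-1)^5·(+1)^3 = +1.
v=43: a=43^0·(≡2), b=43^2·(≡31) mod 43; (2|43)=-1, (31|43)=+1; (−1)^{0·2·21}·(-1)^2·(+1)^0 = +1.
v=3: a=3^3·(≡2), b=3^-3·(≡2) mod 3; (2|3)=-1, (2|3)=-1; (−1)^{3·-3·1}·(-1)^-3·(-1)^3 = -1.
v=13: a=13^1·(≡8), b=13^-1·(≡10) mod 13; (8|13)=-1, (10|13)=+1; (−1)^{1·-1·6}·(-1)^-1·(+1)^1 = -1.
v=2: v_2(a)=-6, v_2(b)=6; units ≡ 1, 3 (mod 8); ε·ε+αω+βω = 0·1+-6·1+6·0 ≡ 0  ⇒  (a,b)_2 = +1.
v=19: a=19^1·(≡6), b=19^2·(≡1) mod 19; (6|19)=+1, (1|19)=+1; (−1)^{1·2·9}·(+1)^2·(+1)^1 = +1.
v=∞: 57057 > 0 and 3003 > 0  ⇒  (a,b)_∞ = +1.
|Ram(57057, 3003)| = 2, even; anisotropic at {3, 13}.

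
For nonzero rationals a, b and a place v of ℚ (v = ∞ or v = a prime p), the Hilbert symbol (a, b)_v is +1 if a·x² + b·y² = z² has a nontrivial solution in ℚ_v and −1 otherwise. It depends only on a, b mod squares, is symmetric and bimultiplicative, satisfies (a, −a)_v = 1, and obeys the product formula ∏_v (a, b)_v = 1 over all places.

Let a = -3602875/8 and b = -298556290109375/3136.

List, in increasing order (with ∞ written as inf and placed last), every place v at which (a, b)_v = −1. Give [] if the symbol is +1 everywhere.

[5, 19, 37, inf]

(a, b) ≡ (-288230, -23) mod (ℚ^×)²; places V = {2, 5, 7, 19, 23, 37, 41, ∞}.
(a,b)_2: α=-3, β=-6; u≡5, v≡1 (mod 8); ε(u)ε(v)=0·0, αω(v)=-3·0, βω(u)=-6·1; sum ≡ 0  ⇒  +1.
(a,b)_23: α=0, u≡18; β=1, v≡7 (mod 23); (18|23)=+1, (7|23)=-1; sign (−1)^0·+1^1·-1^0 = +1.
(a,b)_41: α=1, u≡19; β=2, v≡23 (mod 41); (19|41)=-1, (23|41)=+1; sign (−1)^0·-1^2·+1^1 = +1.
(a,b)_7: α=0, u≡4; β=-2, v≡3 (mod 7); (4|7)=+1, (3|7)=-1; sign (−1)^0·+1^-2·-1^0 = +1.
(a,b)_5: α=3, u≡4; β=6, v≡3 (mod 5); (4|5)=+1, (3|5)=-1; sign (−1)^0·+1^6·-1^3 = -1.
(a,b)_19: α=1, u≡16; β=2, v≡14 (mod 19); (16|19)=+1, (14|19)=-1; sign (−1)^0·+1^2·-1^1 = -1.
(a,b)_37: α=1, u≡15; β=2, v≡22 (mod 37); (15|37)=-1, (22|37)=-1; sign (−1)^0·-1^2·-1^1 = -1.
(a,b)_∞: sgn(-288230)=−, sgn(-23)=−, so -1.
Ram(-288230, -23) = {5, 19, 37, ∞}; no ℚ_5-point on the conic.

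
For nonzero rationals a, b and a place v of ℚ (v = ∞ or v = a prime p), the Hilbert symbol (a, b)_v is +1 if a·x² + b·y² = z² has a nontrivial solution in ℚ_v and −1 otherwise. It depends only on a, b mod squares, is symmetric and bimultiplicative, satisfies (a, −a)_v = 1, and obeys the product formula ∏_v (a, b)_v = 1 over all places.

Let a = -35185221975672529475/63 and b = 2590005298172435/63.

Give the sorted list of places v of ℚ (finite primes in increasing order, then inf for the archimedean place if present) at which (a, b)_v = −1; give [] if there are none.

[5, 7, 11, 19]

Mod squares: a ≡ -77, b ≡ 8645. Check v ∈ {∞, 2, 3, 5, 7, 11, 13, 19, 41}.
v=13: a=13^6·(≡1), b=13^5·(≡5) mod 13; (1|13)=+1, (5|13)=-1; (−1)^{6·5·6}·(+1)^5·(-1)^6 = +1.
v=11: a=11^3·(≡5), b=11^2·(≡2) mod 11; (5|11)=+1, (2|11)=-1; (−1)^{3·2·5}·(+1)^2·(-1)^3 = -1.
v=7: a=7^-1·(≡3), b=7^-1·(≡5) mod 7; (3|7)=-1, (5|7)=-1; (−1)^{-1·-1·3}·(-1)^-1·(-1)^-1 = -1.
v=5: a=5^2·(≡2), b=5^1·(≡4) mod 5; (2|5)=-1, (4|5)=+1; (−1)^{2·1·2}·(-1)^1·(+1)^2 = -1.
v=19: a=19^4·(≡15), b=19^3·(≡13) mod 19; (15|19)=-1, (13|19)=-1; (−1)^{4·3·9}·(-1)^3·(-1)^4 = -1.
v=41: a=41^2·(≡2), b=41^2·(≡35) mod 41; (2|41)=+1, (35|41)=-1; (−1)^{2·2·20}·(+1)^2·(-1)^2 = +1.
v=3: a=3^-2·(≡1), b=3^-2·(≡2) mod 3; (1|3)=+1, (2|3)=-1; (−1)^{-2·-2·1}·(+1)^-2·(-1)^-2 = +1.
v=2: v_2(a)=0, v_2(b)=0; units ≡ 3, 5 (mod 8); ε·ε+αω+βω = 1·0+0·1+0·1 ≡ 0  ⇒  (a,b)_2 = +1.
v=∞: -77 < 0 and 8645 > 0  ⇒  (a,b)_∞ = +1.
(-77, 8645 / ℚ) ramifies at {5, 7, 11, 19}: a division algebra.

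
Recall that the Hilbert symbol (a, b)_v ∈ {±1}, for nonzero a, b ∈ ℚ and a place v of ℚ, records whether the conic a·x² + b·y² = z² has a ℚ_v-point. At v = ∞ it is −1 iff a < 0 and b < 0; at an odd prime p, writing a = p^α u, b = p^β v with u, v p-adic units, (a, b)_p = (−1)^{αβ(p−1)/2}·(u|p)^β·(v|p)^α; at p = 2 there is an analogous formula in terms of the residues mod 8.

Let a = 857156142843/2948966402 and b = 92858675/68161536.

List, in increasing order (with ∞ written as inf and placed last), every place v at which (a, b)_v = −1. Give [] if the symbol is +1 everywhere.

[11, 17]

(a, b) ≡ (179894, 1547) mod (ℚ^×)²; places V = {2, 3, 5, 7, 11, 13, 17, 19, 37, 43, 47, ∞}.
(a,b)_43: α=-2, u≡40; β=-2, v≡30 (mod 43); (40|43)=+1, (30|43)=-1; sign (−1)^0·+1^-2·-1^-2 = +1.
(a,b)_17: α=1, u≡4; β=1, v≡11 (mod 17); (4|17)=+1, (11|17)=-1; sign (−1)^0·+1^1·-1^1 = -1.
(a,b)_7: α=6, u≡4; β=5, v≡1 (mod 7); (4|7)=+1, (1|7)=+1; sign (−1)^0·+1^5·+1^6 = +1.
(a,b)_13: α=1, u≡6; β=1, v≡8 (mod 13); (6|13)=-1, (8|13)=-1; sign (−1)^0·-1^1·-1^1 = +1.
(a,b)_2: α=-1, β=-12; u≡3, v≡3 (mod 8); ε(u)ε(v)=1·1, αω(v)=-1·1, βω(u)=-12·1; sum ≡ 0  ⇒  +1.
(a,b)_11: α=1, u≡8; β=0, v≡10 (mod 11); (8|11)=-1, (10|11)=-1; sign (−1)^0·-1^0·-1^1 = -1.
(a,b)_3: α=4, u≡2; β=-2, v≡2 (mod 3); (2|3)=-1, (2|3)=-1; sign (−1)^0·-1^-2·-1^4 = +1.
(a,b)_37: α=1, u≡6; β=0, v≡28 (mod 37); (6|37)=-1, (28|37)=+1; sign (−1)^0·-1^0·+1^1 = +1.
(a,b)_5: α=0, u≡4; β=2, v≡2 (mod 5); (4|5)=+1, (2|5)=-1; sign (−1)^0·+1^2·-1^0 = +1.
(a,b)_∞: sgn(179894)=+, sgn(1547)=+, so +1.
(a,b)_47: α=-2, u≡36; β=0, v≡19 (mod 47); (36|47)=+1, (19|47)=-1; sign (−1)^0·+1^0·-1^-2 = +1.
(a,b)_19: α=-2, u≡8; β=0, v≡14 (mod 19); (8|19)=-1, (14|19)=-1; sign (−1)^0·-1^0·-1^-2 = +1.
|Ram(179894, 1547)| = 2, even; anisotropic at {11, 17}.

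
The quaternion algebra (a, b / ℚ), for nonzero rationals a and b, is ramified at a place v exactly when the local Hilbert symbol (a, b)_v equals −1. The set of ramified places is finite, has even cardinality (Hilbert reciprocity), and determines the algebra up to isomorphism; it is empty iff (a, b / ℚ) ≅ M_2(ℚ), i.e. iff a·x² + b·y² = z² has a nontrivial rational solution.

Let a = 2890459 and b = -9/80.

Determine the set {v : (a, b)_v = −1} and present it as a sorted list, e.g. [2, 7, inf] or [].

[2, 11, 13, 17]

Mod squares: a ≡ 2890459, b ≡ -5. Check v ∈ {∞, 2, 3, 5, 11, 13, 17, 29, 41}.
v=∞: 2890459 > 0 and -5 < 0  ⇒  (a,b)_∞ = +1.
v=17: a=17^1·(≡10), b=17^0·(≡12) mod 17; (10|17)=-1, (12|17)=-1; (−1)^{1·0·8}·(-1)^0·(-1)^1 = -1.
v=13: a=13^1·(≡4), b=13^0·(≡2) mod 13; (4|13)=+1, (2|13)=-1; (−1)^{1·0·6}·(+1)^0·(-1)^1 = -1.
v=29: a=29^1·(≡27), b=29^0·(≡22) mod 29; (27|29)=-1, (22|29)=+1; (−1)^{1·0·14}·(-1)^0·(+1)^1 = +1.
v=3: a=3^0·(≡1), b=3^2·(≡1) mod 3; (1|3)=+1, (1|3)=+1; (−1)^{0·2·1}·(+1)^2·(+1)^0 = +1.
v=2: v_2(a)=0, v_2(b)=-4; units ≡ 3, 3 (mod 8); ε·ε+αω+βω = 1·1+0·1+-4·1 ≡ 1  ⇒  (a,b)_2 = -1.
v=5: a=5^0·(≡4), b=5^-1·(≡1) mod 5; (4|5)=+1, (1|5)=+1; (−1)^{0·-1·2}·(+1)^-1·(+1)^0 = +1.
v=41: a=41^1·(≡20), b=41^0·(≡25) mod 41; (20|41)=+1, (25|41)=+1; (−1)^{1·0·20}·(+1)^0·(+1)^1 = +1.
v=11: a=11^1·(≡1), b=11^0·(≡8) mod 11; (1|11)=+1, (8|11)=-1; (−1)^{1·0·5}·(+1)^0·(-1)^1 = -1.
Ram(2890459, -5) = {2, 11, 13, 17}; no ℚ_2-point on the conic.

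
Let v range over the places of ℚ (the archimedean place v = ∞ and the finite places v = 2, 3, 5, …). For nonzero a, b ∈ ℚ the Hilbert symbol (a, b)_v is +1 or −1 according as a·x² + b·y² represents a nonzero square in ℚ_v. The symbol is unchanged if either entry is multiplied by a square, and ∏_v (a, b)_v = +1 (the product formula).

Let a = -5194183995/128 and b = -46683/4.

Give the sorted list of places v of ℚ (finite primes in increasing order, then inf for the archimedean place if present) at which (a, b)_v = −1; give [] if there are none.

[2, 5, 7, inf]

Mod squares: a ≡ -81510, b ≡ -5187. Check v ∈ {∞, 2, 3, 5, 7, 11, 13, 17, 19}.
v=2: v_2(a)=-7, v_2(b)=-2; units ≡ 5, 5 (mod 8); ε·ε+αω+βω = 0·0+-7·1+-2·1 ≡ 1  ⇒  (a,b)_2 = -1.
v=5: a=5^1·(≡2), b=5^0·(≡3) mod 5; (2|5)=-1, (3|5)=-1; (−1)^{1·0·2}·(-1)^0·(-1)^1 = -1.
v=19: a=19^1·(≡5), b=19^1·(≡8) mod 19; (5|19)=+1, (8|19)=-1; (−1)^{1·1·9}·(+1)^1·(-1)^1 = +1.
v=17: a=17^2·(≡12), b=17^0·(≡4) mod 17; (12|17)=-1, (4|17)=+1; (−1)^{2·0·8}·(-1)^0·(+1)^2 = +1.
v=3: a=3^3·(≡1), b=3^3·(≡2) mod 3; (1|3)=+1, (2|3)=-1; (−1)^{3·3·1}·(+1)^3·(-1)^3 = +1.
v=11: a=11^1·(≡4), b=11^0·(≡3) mod 11; (4|11)=+1, (3|11)=+1; (−1)^{1·0·5}·(+1)^0·(+1)^1 = +1.
v=13: a=13^1·(≡10), b=13^1·(≡9) mod 13; (10|13)=+1, (9|13)=+1; (−1)^{1·1·6}·(+1)^1·(+1)^1 = +1.
v=∞: -81510 < 0 and -5187 < 0  ⇒  (a,b)_∞ = -1.
v=7: a=7^2·(≡5), b=7^1·(≡4) mod 7; (5|7)=-1, (4|7)=+1; (−1)^{2·1·3}·(-1)^1·(+1)^2 = -1.
Ram(-81510, -5187) = {2, 5, 7, ∞}; no ℚ_2-point on the conic.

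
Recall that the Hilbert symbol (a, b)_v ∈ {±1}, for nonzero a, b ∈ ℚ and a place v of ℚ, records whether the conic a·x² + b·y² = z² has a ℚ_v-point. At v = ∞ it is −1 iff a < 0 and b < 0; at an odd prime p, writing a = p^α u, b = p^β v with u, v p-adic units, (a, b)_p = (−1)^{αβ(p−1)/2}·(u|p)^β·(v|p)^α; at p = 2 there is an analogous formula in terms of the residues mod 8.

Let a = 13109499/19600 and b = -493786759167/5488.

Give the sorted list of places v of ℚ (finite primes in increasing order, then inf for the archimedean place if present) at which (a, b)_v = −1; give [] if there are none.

(a, b) ≡ (51, -161) mod (ℚ^×)²; places V = {2, 3, 5, 7, 13, 17, 23, ∞}.
(a,b)_5: α=-2, u≡1; β=0, v≡1 (mod 5); (1|5)=+1, (1|5)=+1; sign (−1)^0·+1^0·+1^-2 = +1.
(a,b)_2: α=-4, β=-4; u≡3, v≡7 (mod 8); ε(u)ε(v)=1·1, αω(v)=-4·0, βω(u)=-4·1; sum ≡ 1  ⇒  -1.
(a,b)_3: α=3, u≡2; β=2, v≡1 (mod 3); (2|3)=-1, (1|3)=+1; sign (−1)^0·-1^2·+1^3 = +1.
(a,b)_17: α=1, u≡7; β=4, v≡1 (mod 17); (7|17)=-1, (1|17)=+1; sign (−1)^0·-1^4·+1^1 = +1.
(a,b)_7: α=-2, u≡4; β=-3, v≡6 (mod 7); (4|7)=+1, (6|7)=-1; sign (−1)^0·+1^-3·-1^-2 = +1.
(a,b)_∞: sgn(51)=+, sgn(-161)=−, so +1.
(a,b)_13: α=4, u≡12; β=4, v≡11 (mod 13); (12|13)=+1, (11|13)=-1; sign (−1)^0·+1^4·-1^4 = +1.
(a,b)_23: α=0, u≡7; β=1, v≡6 (mod 23); (7|23)=-1, (6|23)=+1; sign (−1)^0·-1^1·+1^0 = -1.
Ram(51, -161) = {2, 23}; no ℚ_2-point on the conic.

[2, 23]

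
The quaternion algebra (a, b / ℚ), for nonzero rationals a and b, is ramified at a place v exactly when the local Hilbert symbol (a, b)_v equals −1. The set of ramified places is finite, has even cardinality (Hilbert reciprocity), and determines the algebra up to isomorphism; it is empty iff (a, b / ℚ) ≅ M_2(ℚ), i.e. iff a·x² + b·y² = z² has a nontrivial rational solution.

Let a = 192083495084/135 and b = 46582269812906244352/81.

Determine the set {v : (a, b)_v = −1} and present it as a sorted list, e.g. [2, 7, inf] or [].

Mod squares: a ≡ 4485, b ≡ 12673. Check v ∈ {∞, 2, 3, 5, 13, 19, 23, 29}.
v=19: a=19^2·(≡17), b=19^3·(≡18) mod 19; (17|19)=+1, (18|19)=-1; (−1)^{2·3·9}·(+1)^3·(-1)^2 = +1.
v=∞: 4485 > 0 and 12673 > 0  ⇒  (a,b)_∞ = +1.
v=5: a=5^-1·(≡2), b=5^0·(≡2) mod 5; (2|5)=-1, (2|5)=-1; (−1)^{-1·0·2}·(-1)^0·(-1)^-1 = -1.
v=29: a=29^2·(≡3), b=29^3·(≡18) mod 29; (3|29)=-1, (18|29)=-1; (−1)^{2·3·14}·(-1)^3·(-1)^2 = -1.
v=23: a=23^3·(≡21), b=23^5·(≡21) mod 23; (21|23)=-1, (21|23)=-1; (−1)^{3·5·11}·(-1)^5·(-1)^3 = -1.
v=3: a=3^-3·(≡1), b=3^-4·(≡1) mod 3; (1|3)=+1, (1|3)=+1; (−1)^{-3·-4·1}·(+1)^-4·(+1)^-3 = +1.
v=13: a=13^1·(≡6), b=13^2·(≡5) mod 13; (6|13)=-1, (5|13)=-1; (−1)^{1·2·6}·(-1)^2·(-1)^1 = -1.
v=2: v_2(a)=2, v_2(b)=8; units ≡ 5, 1 (mod 8); ε·ε+αω+βω = 0·0+2·0+8·1 ≡ 0  ⇒  (a,b)_2 = +1.
(4485, 12673 / ℚ) ramifies at {5, 13, 23, 29}: a division algebra.

[5, 13, 23, 29]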